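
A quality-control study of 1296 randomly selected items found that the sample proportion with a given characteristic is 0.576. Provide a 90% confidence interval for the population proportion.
(0.553, 0.599)

Proportion CI:
SE = √(p̂(1-p̂)/n) = √(0.576 · 0.424 / 1296) = 0.01373

z* = 1.645
Margin = z* · SE = 1.645 · 0.01373 = 0.0226

CI: 0.576 ± 0.0226 = (0.553, 0.599)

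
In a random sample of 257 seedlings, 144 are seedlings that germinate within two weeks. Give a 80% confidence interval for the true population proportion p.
(0.521, 0.600)

Proportion CI:
p̂ = 144/257 = 0.56031
SE = √(p̂(1-p̂)/n) = √(0.56031 · 0.43969 / 257) = 0.03096

z* = 1.282
Margin = z* · SE = 1.282 · 0.03096 = 0.0397

CI: 0.56031 ± 0.0397 = (0.521, 0.600)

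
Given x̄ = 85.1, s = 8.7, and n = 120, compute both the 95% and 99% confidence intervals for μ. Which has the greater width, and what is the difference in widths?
99% CI is wider by 1.01

df = 119
95% CI: t* = 1.980, (83.53, 86.67), width = 2 · t* · s/√n = 3.15
99% CI: t* = 2.618, (83.02, 87.18), width = 2 · t* · s/√n = 4.16

The 99% CI is wider by 4.16 - 3.15 = 1.01.
Higher confidence requires a wider interval.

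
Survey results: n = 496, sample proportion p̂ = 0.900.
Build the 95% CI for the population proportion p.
(0.874, 0.926)

Proportion CI:
SE = √(p̂(1-p̂)/n) = √(0.900 · 0.100 / 496) = 0.01347

z* = 1.960
Margin = z* · SE = 1.960 · 0.01347 = 0.0264

CI: 0.900 ± 0.0264 = (0.874, 0.926)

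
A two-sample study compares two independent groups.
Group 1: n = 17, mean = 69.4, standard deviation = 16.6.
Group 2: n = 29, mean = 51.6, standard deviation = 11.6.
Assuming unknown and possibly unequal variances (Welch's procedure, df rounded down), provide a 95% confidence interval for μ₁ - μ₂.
(8.39, 27.21)

Difference: x̄₁ - x̄₂ = 17.80
SE = √(s₁²/n₁ + s₂²/n₂) = √(16.6²/17 + 11.6²/29) = 4.5661
df = 25.29 → 25 (Welch–Satterthwaite, rounded down)
t* = 2.060

CI: 17.80 ± 2.060 · 4.5661 = 17.80 ± 9.41 = (8.39, 27.21)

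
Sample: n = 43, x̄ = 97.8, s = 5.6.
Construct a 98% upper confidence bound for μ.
μ ≤ 99.61

Upper bound (one-sided):
t* = 2.120 (one-sided for 98%)
Upper bound = x̄ + t* · s/√n = 97.8 + 2.120 · 5.6/√43 = 99.61

We are 98% confident that μ ≤ 99.61.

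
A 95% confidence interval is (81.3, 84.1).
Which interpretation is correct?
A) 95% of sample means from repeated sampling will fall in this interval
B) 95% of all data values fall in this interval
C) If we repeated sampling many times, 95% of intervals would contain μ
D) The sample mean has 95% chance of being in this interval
C

A) Wrong — coverage applies to intervals containing μ, not to future x̄ values.
B) Wrong — a CI is about the parameter μ, not individual data values.
C) Correct — this is the frequentist long-run coverage interpretation.
D) Wrong — x̄ is observed and sits in the interval by construction.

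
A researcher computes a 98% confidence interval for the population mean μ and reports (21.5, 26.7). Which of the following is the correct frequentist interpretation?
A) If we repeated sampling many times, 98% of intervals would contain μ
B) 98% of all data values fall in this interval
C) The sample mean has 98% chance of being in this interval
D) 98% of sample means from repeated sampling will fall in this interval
A

A) Correct — this is the frequentist long-run coverage interpretation.
B) Wrong — a CI is about the parameter μ, not individual data values.
C) Wrong — x̄ is observed and sits in the interval by construction.
D) Wrong — coverage applies to intervals containing μ, not to future x̄ values.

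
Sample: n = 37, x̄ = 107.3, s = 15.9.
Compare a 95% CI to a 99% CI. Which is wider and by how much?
99% CI is wider by 3.61

df = 36
95% CI: t* = 2.028, (102.00, 112.60), width = 2 · t* · s/√n = 10.60
99% CI: t* = 2.719, (100.19, 114.41), width = 2 · t* · s/√n = 14.21

The 99% CI is wider by 14.21 - 10.60 = 3.61.
Higher confidence requires a wider interval.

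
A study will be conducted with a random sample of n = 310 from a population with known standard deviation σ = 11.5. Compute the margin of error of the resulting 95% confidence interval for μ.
Margin of error = 1.28

Margin of error = z* · σ/√n
= 1.960 · 11.5/√310
= 1.960 · 11.5/17.6068
= 1.28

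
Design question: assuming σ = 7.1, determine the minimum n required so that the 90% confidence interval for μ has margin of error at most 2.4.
n ≥ 24

For margin E ≤ 2.4:
n ≥ (z* · σ / E)²
n ≥ (1.645 · 7.1 / 2.4)²
n ≥ 23.68

Minimum n = 24 (rounding up)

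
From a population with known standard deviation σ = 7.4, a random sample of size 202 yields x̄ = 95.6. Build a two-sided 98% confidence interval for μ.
(94.39, 96.81)

z-interval (σ known):
z* = 2.326 for 98% confidence

Margin of error = z* · σ/√n = 2.326 · 7.4/√202 = 1.21

CI: (95.6 - 1.21, 95.6 + 1.21) = (94.39, 96.81)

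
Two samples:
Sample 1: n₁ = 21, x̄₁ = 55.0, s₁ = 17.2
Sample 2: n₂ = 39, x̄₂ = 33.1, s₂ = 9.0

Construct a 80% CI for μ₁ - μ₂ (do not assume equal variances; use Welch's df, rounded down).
(16.61, 27.19)

Difference: x̄₁ - x̄₂ = 21.90
SE = √(s₁²/n₁ + s₂²/n₂) = √(17.2²/21 + 9.0²/39) = 4.0205
df = 26.03 → 26 (Welch–Satterthwaite, rounded down)
t* = 1.315

CI: 21.90 ± 1.315 · 4.0205 = 21.90 ± 5.29 = (16.61, 27.19)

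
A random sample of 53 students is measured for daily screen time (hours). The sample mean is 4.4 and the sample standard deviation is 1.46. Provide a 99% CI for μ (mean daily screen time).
(3.86, 4.94)

t-interval (σ unknown):
df = n - 1 = 52
t* = 2.674 for 99% confidence

Margin of error = t* · s/√n = 2.674 · 1.46/√53 = 0.54

CI: (3.86, 4.94)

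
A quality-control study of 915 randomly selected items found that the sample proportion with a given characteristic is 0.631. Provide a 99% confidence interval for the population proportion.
(0.590, 0.672)

Proportion CI:
SE = √(p̂(1-p̂)/n) = √(0.631 · 0.369 / 915) = 0.01595

z* = 2.576
Margin = z* · SE = 2.576 · 0.01595 = 0.0411

CI: 0.631 ± 0.0411 = (0.590, 0.672)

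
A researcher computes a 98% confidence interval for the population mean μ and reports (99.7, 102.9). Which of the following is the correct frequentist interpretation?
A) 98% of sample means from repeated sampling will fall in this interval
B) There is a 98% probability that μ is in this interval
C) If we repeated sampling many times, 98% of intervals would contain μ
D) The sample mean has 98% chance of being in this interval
C

A) Wrong — coverage applies to intervals containing μ, not to future x̄ values.
B) Wrong — μ is fixed; the randomness lives in the interval, not in μ.
C) Correct — this is the frequentist long-run coverage interpretation.
D) Wrong — x̄ is observed and sits in the interval by construction.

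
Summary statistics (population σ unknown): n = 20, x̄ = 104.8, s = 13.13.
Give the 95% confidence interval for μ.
(98.66, 110.94)

t-interval (σ unknown):
df = n - 1 = 19
t* = 2.093 for 95% confidence

Margin of error = t* · s/√n = 2.093 · 13.13/√20 = 6.14

CI: (98.66, 110.94)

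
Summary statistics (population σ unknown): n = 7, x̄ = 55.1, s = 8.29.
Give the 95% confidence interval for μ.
(47.43, 62.77)

t-interval (σ unknown):
df = n - 1 = 6
t* = 2.447 for 95% confidence

Margin of error = t* · s/√n = 2.447 · 8.29/√7 = 7.67

CI: (47.43, 62.77)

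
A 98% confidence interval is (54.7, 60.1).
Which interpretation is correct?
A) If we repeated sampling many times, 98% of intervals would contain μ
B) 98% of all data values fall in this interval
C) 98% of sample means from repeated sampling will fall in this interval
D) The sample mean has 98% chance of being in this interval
A

A) Correct — this is the frequentist long-run coverage interpretation.
B) Wrong — a CI is about the parameter μ, not individual data values.
C) Wrong — coverage applies to intervals containing μ, not to future x̄ values.
D) Wrong — x̄ is observed and sits in the interval by construction.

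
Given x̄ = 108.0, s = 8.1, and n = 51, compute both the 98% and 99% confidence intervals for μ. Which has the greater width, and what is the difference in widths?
99% CI is wider by 0.62

df = 50
98% CI: t* = 2.403, (105.27, 110.73), width = 2 · t* · s/√n = 5.45
99% CI: t* = 2.678, (104.96, 111.04), width = 2 · t* · s/√n = 6.07

The 99% CI is wider by 6.07 - 5.45 = 0.62.
Higher confidence requires a wider interval.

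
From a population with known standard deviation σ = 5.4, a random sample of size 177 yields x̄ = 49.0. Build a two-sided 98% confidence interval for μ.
(48.06, 49.94)

z-interval (σ known):
z* = 2.326 for 98% confidence

Margin of error = z* · σ/√n = 2.326 · 5.4/√177 = 0.94

CI: (49.0 - 0.94, 49.0 + 0.94) = (48.06, 49.94)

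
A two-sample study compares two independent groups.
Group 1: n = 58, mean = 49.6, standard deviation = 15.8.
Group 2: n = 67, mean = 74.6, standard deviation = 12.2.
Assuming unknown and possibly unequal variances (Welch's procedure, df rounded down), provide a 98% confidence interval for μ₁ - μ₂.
(-31.03, -18.97)

Difference: x̄₁ - x̄₂ = -25.00
SE = √(s₁²/n₁ + s₂²/n₂) = √(15.8²/58 + 12.2²/67) = 2.5545
df = 106.52 → 106 (Welch–Satterthwaite, rounded down)
t* = 2.362

CI: -25.00 ± 2.362 · 2.5545 = -25.00 ± 6.03 = (-31.03, -18.97)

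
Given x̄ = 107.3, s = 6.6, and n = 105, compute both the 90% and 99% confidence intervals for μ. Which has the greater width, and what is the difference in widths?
99% CI is wider by 1.24

df = 104
90% CI: t* = 1.660, (106.23, 108.37), width = 2 · t* · s/√n = 2.14
99% CI: t* = 2.624, (105.61, 108.99), width = 2 · t* · s/√n = 3.38

The 99% CI is wider by 3.38 - 2.14 = 1.24.
Higher confidence requires a wider interval.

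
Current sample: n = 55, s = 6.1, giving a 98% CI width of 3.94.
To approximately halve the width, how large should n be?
n ≈ 220

CI width ∝ 1/√n
To reduce width by factor 2, need √n to grow by 2 → need 2² = 4 times as many samples.

Current: n = 55, width = 3.94
New: n = 220, width ≈ 1.93

Width reduced by factor of 3.94/1.93 = 2.04.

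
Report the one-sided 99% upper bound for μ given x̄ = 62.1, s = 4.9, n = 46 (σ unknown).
μ ≤ 63.84

Upper bound (one-sided):
t* = 2.412 (one-sided for 99%)
Upper bound = x̄ + t* · s/√n = 62.1 + 2.412 · 4.9/√46 = 63.84

We are 99% confident that μ ≤ 63.84.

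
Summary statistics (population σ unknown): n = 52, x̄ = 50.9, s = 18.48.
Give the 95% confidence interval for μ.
(45.75, 56.05)

t-interval (σ unknown):
df = n - 1 = 51
t* = 2.008 for 95% confidence

Margin of error = t* · s/√n = 2.008 · 18.48/√52 = 5.15

CI: (45.75, 56.05)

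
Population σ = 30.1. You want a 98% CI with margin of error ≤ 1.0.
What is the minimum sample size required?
n ≥ 4902

For margin E ≤ 1.0:
n ≥ (z* · σ / E)²
n ≥ (2.326 · 30.1 / 1.0)²
n ≥ 4901.76

Minimum n = 4902 (rounding up)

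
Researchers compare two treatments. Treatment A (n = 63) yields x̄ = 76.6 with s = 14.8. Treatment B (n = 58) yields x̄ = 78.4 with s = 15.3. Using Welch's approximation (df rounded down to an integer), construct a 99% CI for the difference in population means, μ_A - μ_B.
(-8.98, 5.38)

Difference: x̄₁ - x̄₂ = -1.80
SE = √(s₁²/n₁ + s₂²/n₂) = √(14.8²/63 + 15.3²/58) = 2.7410
df = 117.41 → 117 (Welch–Satterthwaite, rounded down)
t* = 2.619

CI: -1.80 ± 2.619 · 2.7410 = -1.80 ± 7.18 = (-8.98, 5.38)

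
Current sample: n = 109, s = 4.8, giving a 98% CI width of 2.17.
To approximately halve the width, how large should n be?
n ≈ 436

CI width ∝ 1/√n
To reduce width by factor 2, need √n to grow by 2 → need 2² = 4 times as many samples.

Current: n = 109, width = 2.17
New: n = 436, width ≈ 1.07

Width reduced by factor of 2.17/1.07 = 2.03.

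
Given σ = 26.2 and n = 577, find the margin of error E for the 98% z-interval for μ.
Margin of error = 2.54

Margin of error = z* · σ/√n
= 2.326 · 26.2/√577
= 2.326 · 26.2/24.0208
= 2.54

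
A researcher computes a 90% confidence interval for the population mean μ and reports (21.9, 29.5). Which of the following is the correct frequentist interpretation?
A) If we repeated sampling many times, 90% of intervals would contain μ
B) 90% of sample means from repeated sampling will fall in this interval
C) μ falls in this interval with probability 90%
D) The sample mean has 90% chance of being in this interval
A

A) Correct — this is the frequentist long-run coverage interpretation.
B) Wrong — coverage applies to intervals containing μ, not to future x̄ values.
C) Wrong — μ is fixed; the randomness lives in the interval, not in μ.
D) Wrong — x̄ is observed and sits in the interval by construction.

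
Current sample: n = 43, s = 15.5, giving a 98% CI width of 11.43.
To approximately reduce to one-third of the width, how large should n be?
n ≈ 387

CI width ∝ 1/√n
To reduce width by factor 3, need √n to grow by 3 → need 3² = 9 times as many samples.

Current: n = 43, width = 11.43
New: n = 387, width ≈ 3.68

Width reduced by factor of 11.43/3.68 = 3.11.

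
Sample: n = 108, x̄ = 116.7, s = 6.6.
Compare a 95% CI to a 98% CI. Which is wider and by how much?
98% CI is wider by 0.48

df = 107
95% CI: t* = 1.982, (115.44, 117.96), width = 2 · t* · s/√n = 2.52
98% CI: t* = 2.362, (115.20, 118.20), width = 2 · t* · s/√n = 3.00

The 98% CI is wider by 3.00 - 2.52 = 0.48.
Higher confidence requires a wider interval.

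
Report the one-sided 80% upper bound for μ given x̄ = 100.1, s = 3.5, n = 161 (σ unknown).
μ ≤ 100.33

Upper bound (one-sided):
t* = 0.844 (one-sided for 80%)
Upper bound = x̄ + t* · s/√n = 100.1 + 0.844 · 3.5/√161 = 100.33

We are 80% confident that μ ≤ 100.33.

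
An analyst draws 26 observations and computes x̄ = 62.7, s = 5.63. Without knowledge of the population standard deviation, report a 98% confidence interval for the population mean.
(59.96, 65.44)

t-interval (σ unknown):
df = n - 1 = 25
t* = 2.485 for 98% confidence

Margin of error = t* · s/√n = 2.485 · 5.63/√26 = 2.74

CI: (59.96, 65.44)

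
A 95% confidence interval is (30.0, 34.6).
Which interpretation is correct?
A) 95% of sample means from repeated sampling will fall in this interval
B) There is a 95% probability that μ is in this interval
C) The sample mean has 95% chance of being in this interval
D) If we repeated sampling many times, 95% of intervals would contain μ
D

A) Wrong — coverage applies to intervals containing μ, not to future x̄ values.
B) Wrong — μ is fixed; the randomness lives in the interval, not in μ.
C) Wrong — x̄ is observed and sits in the interval by construction.
D) Correct — this is the frequentist long-run coverage interpretation.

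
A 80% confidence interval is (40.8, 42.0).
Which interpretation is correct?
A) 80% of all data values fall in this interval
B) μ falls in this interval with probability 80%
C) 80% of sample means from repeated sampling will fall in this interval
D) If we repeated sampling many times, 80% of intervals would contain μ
D

A) Wrong — a CI is about the parameter μ, not individual data values.
B) Wrong — μ is fixed; the randomness lives in the interval, not in μ.
C) Wrong — coverage applies to intervals containing μ, not to future x̄ values.
D) Correct — this is the frequentist long-run coverage interpretation.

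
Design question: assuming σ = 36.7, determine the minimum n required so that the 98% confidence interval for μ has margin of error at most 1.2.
n ≥ 5061

For margin E ≤ 1.2:
n ≥ (z* · σ / E)²
n ≥ (2.326 · 36.7 / 1.2)²
n ≥ 5060.45

Minimum n = 5061 (rounding up)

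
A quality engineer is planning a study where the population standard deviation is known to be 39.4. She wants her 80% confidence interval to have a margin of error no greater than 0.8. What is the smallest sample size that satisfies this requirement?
n ≥ 3987

For margin E ≤ 0.8:
n ≥ (z* · σ / E)²
n ≥ (1.282 · 39.4 / 0.8)²
n ≥ 3986.47

Minimum n = 3987 (rounding up)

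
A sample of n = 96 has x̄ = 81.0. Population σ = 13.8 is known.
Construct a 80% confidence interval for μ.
(79.19, 82.81)

z-interval (σ known):
z* = 1.282 for 80% confidence

Margin of error = z* · σ/√n = 1.282 · 13.8/√96 = 1.81

CI: (81.0 - 1.81, 81.0 + 1.81) = (79.19, 82.81)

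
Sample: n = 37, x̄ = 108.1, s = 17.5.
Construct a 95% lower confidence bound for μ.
μ ≥ 103.24

Lower bound (one-sided):
t* = 1.688 (one-sided for 95%)
Lower bound = x̄ - t* · s/√n = 108.1 - 1.688 · 17.5/√37 = 103.24

We are 95% confident that μ ≥ 103.24.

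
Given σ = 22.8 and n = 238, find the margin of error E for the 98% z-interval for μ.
Margin of error = 3.44

Margin of error = z* · σ/√n
= 2.326 · 22.8/√238
= 2.326 · 22.8/15.4272
= 3.44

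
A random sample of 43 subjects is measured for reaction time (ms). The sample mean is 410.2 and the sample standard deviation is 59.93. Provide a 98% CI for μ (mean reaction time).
(388.10, 432.30)

t-interval (σ unknown):
df = n - 1 = 42
t* = 2.418 for 98% confidence

Margin of error = t* · s/√n = 2.418 · 59.93/√43 = 22.10

CI: (388.10, 432.30)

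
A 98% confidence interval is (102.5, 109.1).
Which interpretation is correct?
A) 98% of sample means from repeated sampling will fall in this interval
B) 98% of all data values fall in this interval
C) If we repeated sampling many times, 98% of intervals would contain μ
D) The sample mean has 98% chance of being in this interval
C

A) Wrong — coverage applies to intervals containing μ, not to future x̄ values.
B) Wrong — a CI is about the parameter μ, not individual data values.
C) Correct — this is the frequentist long-run coverage interpretation.
D) Wrong — x̄ is observed and sits in the interval by construction.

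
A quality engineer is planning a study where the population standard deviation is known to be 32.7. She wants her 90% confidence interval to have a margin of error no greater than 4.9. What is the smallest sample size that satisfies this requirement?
n ≥ 121

For margin E ≤ 4.9:
n ≥ (z* · σ / E)²
n ≥ (1.645 · 32.7 / 4.9)²
n ≥ 120.51

Minimum n = 121 (rounding up)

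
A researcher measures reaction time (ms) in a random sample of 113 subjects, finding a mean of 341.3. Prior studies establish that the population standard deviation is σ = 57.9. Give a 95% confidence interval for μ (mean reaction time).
(330.62, 351.98)

z-interval (σ known):
z* = 1.960 for 95% confidence

Margin of error = z* · σ/√n = 1.960 · 57.9/√113 = 10.68

CI: (341.3 - 10.68, 341.3 + 10.68) = (330.62, 351.98)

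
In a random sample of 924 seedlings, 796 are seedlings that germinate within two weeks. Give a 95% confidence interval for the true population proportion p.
(0.839, 0.884)

Proportion CI:
p̂ = 796/924 = 0.86147
SE = √(p̂(1-p̂)/n) = √(0.86147 · 0.13853 / 924) = 0.01136

z* = 1.960
Margin = z* · SE = 1.960 · 0.01136 = 0.0223

CI: 0.86147 ± 0.0223 = (0.839, 0.884)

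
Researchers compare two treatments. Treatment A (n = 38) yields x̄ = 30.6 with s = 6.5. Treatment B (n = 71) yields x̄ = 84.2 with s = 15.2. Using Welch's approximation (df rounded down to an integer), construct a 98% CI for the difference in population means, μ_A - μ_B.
(-58.54, -48.66)

Difference: x̄₁ - x̄₂ = -53.60
SE = √(s₁²/n₁ + s₂²/n₂) = √(6.5²/38 + 15.2²/71) = 2.0895
df = 103.21 → 103 (Welch–Satterthwaite, rounded down)
t* = 2.363

CI: -53.60 ± 2.363 · 2.0895 = -53.60 ± 4.94 = (-58.54, -48.66)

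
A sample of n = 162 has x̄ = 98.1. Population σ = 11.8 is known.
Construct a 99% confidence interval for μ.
(95.71, 100.49)

z-interval (σ known):
z* = 2.576 for 99% confidence

Margin of error = z* · σ/√n = 2.576 · 11.8/√162 = 2.39

CI: (98.1 - 2.39, 98.1 + 2.39) = (95.71, 100.49)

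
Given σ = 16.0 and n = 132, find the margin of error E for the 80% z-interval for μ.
Margin of error = 1.79

Margin of error = z* · σ/√n
= 1.282 · 16.0/√132
= 1.282 · 16.0/11.4891
= 1.79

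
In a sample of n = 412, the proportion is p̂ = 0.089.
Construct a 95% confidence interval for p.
(0.062, 0.116)

Proportion CI:
SE = √(p̂(1-p̂)/n) = √(0.089 · 0.911 / 412) = 0.01403

z* = 1.960
Margin = z* · SE = 1.960 · 0.01403 = 0.0275

CI: 0.089 ± 0.0275 = (0.062, 0.116)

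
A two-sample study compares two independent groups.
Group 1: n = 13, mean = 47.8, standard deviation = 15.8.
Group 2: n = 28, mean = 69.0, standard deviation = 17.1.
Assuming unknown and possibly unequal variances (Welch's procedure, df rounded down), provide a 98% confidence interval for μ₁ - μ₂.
(-34.73, -7.67)

Difference: x̄₁ - x̄₂ = -21.20
SE = √(s₁²/n₁ + s₂²/n₂) = √(15.8²/13 + 17.1²/28) = 5.4448
df = 25.28 → 25 (Welch–Satterthwaite, rounded down)
t* = 2.485

CI: -21.20 ± 2.485 · 5.4448 = -21.20 ± 13.53 = (-34.73, -7.67)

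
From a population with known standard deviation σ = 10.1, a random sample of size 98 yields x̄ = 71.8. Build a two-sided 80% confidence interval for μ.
(70.49, 73.11)

z-interval (σ known):
z* = 1.282 for 80% confidence

Margin of error = z* · σ/√n = 1.282 · 10.1/√98 = 1.31

CI: (71.8 - 1.31, 71.8 + 1.31) = (70.49, 73.11)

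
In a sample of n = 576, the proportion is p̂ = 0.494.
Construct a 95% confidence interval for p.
(0.453, 0.535)

Proportion CI:
SE = √(p̂(1-p̂)/n) = √(0.494 · 0.506 / 576) = 0.02083

z* = 1.960
Margin = z* · SE = 1.960 · 0.02083 = 0.0408

CI: 0.494 ± 0.0408 = (0.453, 0.535)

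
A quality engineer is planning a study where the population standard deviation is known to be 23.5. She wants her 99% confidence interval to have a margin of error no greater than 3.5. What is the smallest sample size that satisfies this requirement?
n ≥ 300

For margin E ≤ 3.5:
n ≥ (z* · σ / E)²
n ≥ (2.576 · 23.5 / 3.5)²
n ≥ 299.15

Minimum n = 300 (rounding up)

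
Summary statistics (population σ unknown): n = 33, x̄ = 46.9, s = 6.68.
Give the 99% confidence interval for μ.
(43.72, 50.08)

t-interval (σ unknown):
df = n - 1 = 32
t* = 2.738 for 99% confidence

Margin of error = t* · s/√n = 2.738 · 6.68/√33 = 3.18

CI: (43.72, 50.08)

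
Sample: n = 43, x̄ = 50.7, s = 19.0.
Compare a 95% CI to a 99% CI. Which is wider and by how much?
99% CI is wider by 3.94

df = 42
95% CI: t* = 2.018, (44.85, 56.55), width = 2 · t* · s/√n = 11.69
99% CI: t* = 2.698, (42.88, 58.52), width = 2 · t* · s/√n = 15.63

The 99% CI is wider by 15.63 - 11.69 = 3.94.
Higher confidence requires a wider interval.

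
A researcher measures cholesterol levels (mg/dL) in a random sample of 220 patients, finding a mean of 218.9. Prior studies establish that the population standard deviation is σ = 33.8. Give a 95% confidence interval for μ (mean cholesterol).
(214.43, 223.37)

z-interval (σ known):
z* = 1.960 for 95% confidence

Margin of error = z* · σ/√n = 1.960 · 33.8/√220 = 4.47

CI: (218.9 - 4.47, 218.9 + 4.47) = (214.43, 223.37)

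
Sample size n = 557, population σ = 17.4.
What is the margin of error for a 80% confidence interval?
Margin of error = 0.95

Margin of error = z* · σ/√n
= 1.282 · 17.4/√557
= 1.282 · 17.4/23.6008
= 0.95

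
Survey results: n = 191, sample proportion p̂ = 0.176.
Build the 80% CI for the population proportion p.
(0.141, 0.211)

Proportion CI:
SE = √(p̂(1-p̂)/n) = √(0.176 · 0.824 / 191) = 0.02756

z* = 1.282
Margin = z* · SE = 1.282 · 0.02756 = 0.0353

CI: 0.176 ± 0.0353 = (0.141, 0.211)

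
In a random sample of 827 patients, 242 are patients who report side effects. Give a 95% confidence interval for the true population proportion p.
(0.262, 0.324)

Proportion CI:
p̂ = 242/827 = 0.29262
SE = √(p̂(1-p̂)/n) = √(0.29262 · 0.70738 / 827) = 0.01582

z* = 1.960
Margin = z* · SE = 1.960 · 0.01582 = 0.0310

CI: 0.29262 ± 0.0310 = (0.262, 0.324)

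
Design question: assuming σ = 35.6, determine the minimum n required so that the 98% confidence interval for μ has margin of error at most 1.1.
n ≥ 5667

For margin E ≤ 1.1:
n ≥ (z* · σ / E)²
n ≥ (2.326 · 35.6 / 1.1)²
n ≥ 5666.75

Minimum n = 5667 (rounding up)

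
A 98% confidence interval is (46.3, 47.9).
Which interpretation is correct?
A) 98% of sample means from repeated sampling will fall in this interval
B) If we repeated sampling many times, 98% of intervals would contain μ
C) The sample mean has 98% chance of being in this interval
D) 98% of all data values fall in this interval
B

A) Wrong — coverage applies to intervals containing μ, not to future x̄ values.
B) Correct — this is the frequentist long-run coverage interpretation.
C) Wrong — x̄ is observed and sits in the interval by construction.
D) Wrong — a CI is about the parameter μ, not individual data values.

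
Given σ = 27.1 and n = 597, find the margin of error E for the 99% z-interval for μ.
Margin of error = 2.86

Margin of error = z* · σ/√n
= 2.576 · 27.1/√597
= 2.576 · 27.1/24.4336
= 2.86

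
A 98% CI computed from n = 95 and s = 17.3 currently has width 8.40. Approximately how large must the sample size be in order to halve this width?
n ≈ 380

CI width ∝ 1/√n
To reduce width by factor 2, need √n to grow by 2 → need 2² = 4 times as many samples.

Current: n = 95, width = 8.40
New: n = 380, width ≈ 4.15

Width reduced by factor of 8.40/4.15 = 2.02.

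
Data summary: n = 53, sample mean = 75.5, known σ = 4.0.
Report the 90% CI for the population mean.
(74.60, 76.40)

z-interval (σ known):
z* = 1.645 for 90% confidence

Margin of error = z* · σ/√n = 1.645 · 4.0/√53 = 0.90

CI: (75.5 - 0.90, 75.5 + 0.90) = (74.60, 76.40)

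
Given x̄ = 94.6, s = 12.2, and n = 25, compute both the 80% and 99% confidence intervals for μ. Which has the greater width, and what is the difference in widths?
99% CI is wider by 7.22

df = 24
80% CI: t* = 1.318, (91.38, 97.82), width = 2 · t* · s/√n = 6.43
99% CI: t* = 2.797, (87.78, 101.42), width = 2 · t* · s/√n = 13.65

The 99% CI is wider by 13.65 - 6.43 = 7.22.
Higher confidence requires a wider interval.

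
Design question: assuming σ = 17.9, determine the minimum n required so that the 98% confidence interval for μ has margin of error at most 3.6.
n ≥ 134

For margin E ≤ 3.6:
n ≥ (z* · σ / E)²
n ≥ (2.326 · 17.9 / 3.6)²
n ≥ 133.76

Minimum n = 134 (rounding up)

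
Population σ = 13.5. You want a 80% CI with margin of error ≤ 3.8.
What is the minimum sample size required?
n ≥ 21

For margin E ≤ 3.8:
n ≥ (z* · σ / E)²
n ≥ (1.282 · 13.5 / 3.8)²
n ≥ 20.74

Minimum n = 21 (rounding up)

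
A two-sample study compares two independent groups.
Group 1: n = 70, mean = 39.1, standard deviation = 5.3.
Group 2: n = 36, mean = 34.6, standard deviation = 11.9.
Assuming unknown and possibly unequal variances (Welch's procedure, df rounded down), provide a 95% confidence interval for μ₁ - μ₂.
(0.30, 8.70)

Difference: x̄₁ - x̄₂ = 4.50
SE = √(s₁²/n₁ + s₂²/n₂) = √(5.3²/70 + 11.9²/36) = 2.0820
df = 42.28 → 42 (Welch–Satterthwaite, rounded down)
t* = 2.018

CI: 4.50 ± 2.018 · 2.0820 = 4.50 ± 4.20 = (0.30, 8.70)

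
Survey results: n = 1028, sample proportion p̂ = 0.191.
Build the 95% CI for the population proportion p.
(0.167, 0.215)

Proportion CI:
SE = √(p̂(1-p̂)/n) = √(0.191 · 0.809 / 1028) = 0.01226

z* = 1.960
Margin = z* · SE = 1.960 · 0.01226 = 0.0240

CI: 0.191 ± 0.0240 = (0.167, 0.215)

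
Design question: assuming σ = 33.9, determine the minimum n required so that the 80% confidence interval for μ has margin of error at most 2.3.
n ≥ 358

For margin E ≤ 2.3:
n ≥ (z* · σ / E)²
n ≥ (1.282 · 33.9 / 2.3)²
n ≥ 357.04

Minimum n = 358 (rounding up)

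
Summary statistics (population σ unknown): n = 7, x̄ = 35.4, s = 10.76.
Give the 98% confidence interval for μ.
(22.62, 48.18)

t-interval (σ unknown):
df = n - 1 = 6
t* = 3.143 for 98% confidence

Margin of error = t* · s/√n = 3.143 · 10.76/√7 = 12.78

CI: (22.62, 48.18)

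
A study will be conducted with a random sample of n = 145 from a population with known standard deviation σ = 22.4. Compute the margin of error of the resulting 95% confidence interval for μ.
Margin of error = 3.65

Margin of error = z* · σ/√n
= 1.960 · 22.4/√145
= 1.960 · 22.4/12.0416
= 3.65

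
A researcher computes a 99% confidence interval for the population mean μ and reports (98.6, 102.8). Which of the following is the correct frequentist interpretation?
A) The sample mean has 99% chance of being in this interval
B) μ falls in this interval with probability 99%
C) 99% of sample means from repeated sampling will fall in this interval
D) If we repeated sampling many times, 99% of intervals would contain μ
D

A) Wrong — x̄ is observed and sits in the interval by construction.
B) Wrong — μ is fixed; the randomness lives in the interval, not in μ.
C) Wrong — coverage applies to intervals containing μ, not to future x̄ values.
D) Correct — this is the frequentist long-run coverage interpretation.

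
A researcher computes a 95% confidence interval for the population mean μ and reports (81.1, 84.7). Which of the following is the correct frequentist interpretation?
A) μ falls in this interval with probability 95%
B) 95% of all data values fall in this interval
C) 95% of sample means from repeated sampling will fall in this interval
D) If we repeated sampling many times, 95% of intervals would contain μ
D

A) Wrong — μ is fixed; the randomness lives in the interval, not in μ.
B) Wrong — a CI is about the parameter μ, not individual data values.
C) Wrong — coverage applies to intervals containing μ, not to future x̄ values.
D) Correct — this is the frequentist long-run coverage interpretation.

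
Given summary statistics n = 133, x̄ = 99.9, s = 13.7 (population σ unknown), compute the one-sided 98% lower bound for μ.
μ ≥ 97.44

Lower bound (one-sided):
t* = 2.074 (one-sided for 98%)
Lower bound = x̄ - t* · s/√n = 99.9 - 2.074 · 13.7/√133 = 97.44

We are 98% confident that μ ≥ 97.44.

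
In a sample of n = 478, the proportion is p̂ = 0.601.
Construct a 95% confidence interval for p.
(0.557, 0.645)

Proportion CI:
SE = √(p̂(1-p̂)/n) = √(0.601 · 0.399 / 478) = 0.02240

z* = 1.960
Margin = z* · SE = 1.960 · 0.02240 = 0.0439

CI: 0.601 ± 0.0439 = (0.557, 0.645)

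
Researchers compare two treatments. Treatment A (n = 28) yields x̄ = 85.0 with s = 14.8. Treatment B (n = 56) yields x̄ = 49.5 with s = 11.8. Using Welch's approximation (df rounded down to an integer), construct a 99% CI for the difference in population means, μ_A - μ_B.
(26.86, 44.14)

Difference: x̄₁ - x̄₂ = 35.50
SE = √(s₁²/n₁ + s₂²/n₂) = √(14.8²/28 + 11.8²/56) = 3.2108
df = 44.68 → 44 (Welch–Satterthwaite, rounded down)
t* = 2.692

CI: 35.50 ± 2.692 · 3.2108 = 35.50 ± 8.64 = (26.86, 44.14)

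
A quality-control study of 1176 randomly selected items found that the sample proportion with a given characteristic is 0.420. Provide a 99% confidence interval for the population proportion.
(0.383, 0.457)

Proportion CI:
SE = √(p̂(1-p̂)/n) = √(0.420 · 0.580 / 1176) = 0.01439

z* = 2.576
Margin = z* · SE = 2.576 · 0.01439 = 0.0371

CI: 0.420 ± 0.0371 = (0.383, 0.457)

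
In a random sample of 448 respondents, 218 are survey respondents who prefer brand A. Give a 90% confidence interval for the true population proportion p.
(0.448, 0.525)

Proportion CI:
p̂ = 218/448 = 0.48661
SE = √(p̂(1-p̂)/n) = √(0.48661 · 0.51339 / 448) = 0.02361

z* = 1.645
Margin = z* · SE = 1.645 · 0.02361 = 0.0388

CI: 0.48661 ± 0.0388 = (0.448, 0.525)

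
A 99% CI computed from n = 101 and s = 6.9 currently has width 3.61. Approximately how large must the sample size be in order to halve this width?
n ≈ 404

CI width ∝ 1/√n
To reduce width by factor 2, need √n to grow by 2 → need 2² = 4 times as many samples.

Current: n = 101, width = 3.61
New: n = 404, width ≈ 1.78

Width reduced by factor of 3.61/1.78 = 2.03.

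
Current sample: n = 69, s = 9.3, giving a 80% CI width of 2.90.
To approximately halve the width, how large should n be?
n ≈ 276

CI width ∝ 1/√n
To reduce width by factor 2, need √n to grow by 2 → need 2² = 4 times as many samples.

Current: n = 69, width = 2.90
New: n = 276, width ≈ 1.44

Width reduced by factor of 2.90/1.44 = 2.01.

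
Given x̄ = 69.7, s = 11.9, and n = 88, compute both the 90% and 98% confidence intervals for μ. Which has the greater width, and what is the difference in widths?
98% CI is wider by 1.79

df = 87
90% CI: t* = 1.663, (67.59, 71.81), width = 2 · t* · s/√n = 4.22
98% CI: t* = 2.370, (66.69, 72.71), width = 2 · t* · s/√n = 6.01

The 98% CI is wider by 6.01 - 4.22 = 1.79.
Higher confidence requires a wider interval.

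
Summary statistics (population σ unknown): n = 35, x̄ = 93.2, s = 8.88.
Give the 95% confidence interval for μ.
(90.15, 96.25)

t-interval (σ unknown):
df = n - 1 = 34
t* = 2.032 for 95% confidence

Margin of error = t* · s/√n = 2.032 · 8.88/√35 = 3.05

CI: (90.15, 96.25)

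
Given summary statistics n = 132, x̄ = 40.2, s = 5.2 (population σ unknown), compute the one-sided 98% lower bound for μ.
μ ≥ 39.26

Lower bound (one-sided):
t* = 2.074 (one-sided for 98%)
Lower bound = x̄ - t* · s/√n = 40.2 - 2.074 · 5.2/√132 = 39.26

We are 98% confident that μ ≥ 39.26.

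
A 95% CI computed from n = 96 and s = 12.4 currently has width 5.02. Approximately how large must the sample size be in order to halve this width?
n ≈ 384

CI width ∝ 1/√n
To reduce width by factor 2, need √n to grow by 2 → need 2² = 4 times as many samples.

Current: n = 96, width = 5.02
New: n = 384, width ≈ 2.49

Width reduced by factor of 5.02/2.49 = 2.02.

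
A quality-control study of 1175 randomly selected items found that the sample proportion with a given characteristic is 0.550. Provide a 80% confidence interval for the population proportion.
(0.531, 0.569)

Proportion CI:
SE = √(p̂(1-p̂)/n) = √(0.550 · 0.450 / 1175) = 0.01451

z* = 1.282
Margin = z* · SE = 1.282 · 0.01451 = 0.0186

CI: 0.550 ± 0.0186 = (0.531, 0.569)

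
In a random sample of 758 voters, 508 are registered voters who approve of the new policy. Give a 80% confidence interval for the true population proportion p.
(0.648, 0.692)

Proportion CI:
p̂ = 508/758 = 0.67018
SE = √(p̂(1-p̂)/n) = √(0.67018 · 0.32982 / 758) = 0.01708

z* = 1.282
Margin = z* · SE = 1.282 · 0.01708 = 0.0219

CI: 0.67018 ± 0.0219 = (0.648, 0.692)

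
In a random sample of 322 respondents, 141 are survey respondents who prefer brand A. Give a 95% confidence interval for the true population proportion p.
(0.384, 0.492)

Proportion CI:
p̂ = 141/322 = 0.43789
SE = √(p̂(1-p̂)/n) = √(0.43789 · 0.56211 / 322) = 0.02765

z* = 1.960
Margin = z* · SE = 1.960 · 0.02765 = 0.0542

CI: 0.43789 ± 0.0542 = (0.384, 0.492)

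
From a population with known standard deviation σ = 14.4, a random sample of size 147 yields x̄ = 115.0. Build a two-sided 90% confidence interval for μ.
(113.05, 116.95)

z-interval (σ known):
z* = 1.645 for 90% confidence

Margin of error = z* · σ/√n = 1.645 · 14.4/√147 = 1.95

CI: (115.0 - 1.95, 115.0 + 1.95) = (113.05, 116.95)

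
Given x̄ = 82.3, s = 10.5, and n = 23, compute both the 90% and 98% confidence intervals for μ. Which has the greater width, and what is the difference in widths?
98% CI is wider by 3.46

df = 22
90% CI: t* = 1.717, (78.54, 86.06), width = 2 · t* · s/√n = 7.52
98% CI: t* = 2.508, (76.81, 87.79), width = 2 · t* · s/√n = 10.98

The 98% CI is wider by 10.98 - 7.52 = 3.46.
Higher confidence requires a wider interval.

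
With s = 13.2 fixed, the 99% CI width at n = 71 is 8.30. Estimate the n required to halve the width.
n ≈ 284

CI width ∝ 1/√n
To reduce width by factor 2, need √n to grow by 2 → need 2² = 4 times as many samples.

Current: n = 71, width = 8.30
New: n = 284, width ≈ 4.06

Width reduced by factor of 8.30/4.06 = 2.04.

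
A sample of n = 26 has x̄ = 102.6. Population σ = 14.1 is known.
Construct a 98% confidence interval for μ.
(96.17, 109.03)

z-interval (σ known):
z* = 2.326 for 98% confidence

Margin of error = z* · σ/√n = 2.326 · 14.1/√26 = 6.43

CI: (102.6 - 6.43, 102.6 + 6.43) = (96.17, 109.03)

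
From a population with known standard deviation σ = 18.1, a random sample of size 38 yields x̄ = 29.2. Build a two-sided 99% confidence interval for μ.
(21.64, 36.76)

z-interval (σ known):
z* = 2.576 for 99% confidence

Margin of error = z* · σ/√n = 2.576 · 18.1/√38 = 7.56

CI: (29.2 - 7.56, 29.2 + 7.56) = (21.64, 36.76)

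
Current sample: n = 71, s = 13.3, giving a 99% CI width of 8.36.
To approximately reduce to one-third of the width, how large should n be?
n ≈ 639

CI width ∝ 1/√n
To reduce width by factor 3, need √n to grow by 3 → need 3² = 9 times as many samples.

Current: n = 71, width = 8.36
New: n = 639, width ≈ 2.72

Width reduced by factor of 8.36/2.72 = 3.07.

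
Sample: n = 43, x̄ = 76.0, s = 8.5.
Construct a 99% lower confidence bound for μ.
μ ≥ 72.87

Lower bound (one-sided):
t* = 2.418 (one-sided for 99%)
Lower bound = x̄ - t* · s/√n = 76.0 - 2.418 · 8.5/√43 = 72.87

We are 99% confident that μ ≥ 72.87.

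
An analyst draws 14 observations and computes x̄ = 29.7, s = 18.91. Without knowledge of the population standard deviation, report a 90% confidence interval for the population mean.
(20.75, 38.65)

t-interval (σ unknown):
df = n - 1 = 13
t* = 1.771 for 90% confidence

Margin of error = t* · s/√n = 1.771 · 18.91/√14 = 8.95

CI: (20.75, 38.65)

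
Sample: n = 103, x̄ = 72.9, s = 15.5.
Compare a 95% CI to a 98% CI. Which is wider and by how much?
98% CI is wider by 1.16

df = 102
95% CI: t* = 1.983, (69.87, 75.93), width = 2 · t* · s/√n = 6.06
98% CI: t* = 2.363, (69.29, 76.51), width = 2 · t* · s/√n = 7.22

The 98% CI is wider by 7.22 - 6.06 = 1.16.
Higher confidence requires a wider interval.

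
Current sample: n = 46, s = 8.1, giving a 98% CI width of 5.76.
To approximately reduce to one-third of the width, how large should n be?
n ≈ 414

CI width ∝ 1/√n
To reduce width by factor 3, need √n to grow by 3 → need 3² = 9 times as many samples.

Current: n = 46, width = 5.76
New: n = 414, width ≈ 1.86

Width reduced by factor of 5.76/1.86 = 3.10.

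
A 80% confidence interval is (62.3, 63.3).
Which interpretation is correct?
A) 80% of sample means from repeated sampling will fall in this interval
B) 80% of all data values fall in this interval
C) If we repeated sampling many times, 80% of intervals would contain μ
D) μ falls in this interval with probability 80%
C

A) Wrong — coverage applies to intervals containing μ, not to future x̄ values.
B) Wrong — a CI is about the parameter μ, not individual data values.
C) Correct — this is the frequentist long-run coverage interpretation.
D) Wrong — μ is fixed; the randomness lives in the interval, not in μ.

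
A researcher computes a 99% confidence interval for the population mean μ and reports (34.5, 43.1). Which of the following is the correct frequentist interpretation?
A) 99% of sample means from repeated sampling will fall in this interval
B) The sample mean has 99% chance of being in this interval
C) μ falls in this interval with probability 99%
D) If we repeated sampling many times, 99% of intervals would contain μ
D

A) Wrong — coverage applies to intervals containing μ, not to future x̄ values.
B) Wrong — x̄ is observed and sits in the interval by construction.
C) Wrong — μ is fixed; the randomness lives in the interval, not in μ.
D) Correct — this is the frequentist long-run coverage interpretation.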